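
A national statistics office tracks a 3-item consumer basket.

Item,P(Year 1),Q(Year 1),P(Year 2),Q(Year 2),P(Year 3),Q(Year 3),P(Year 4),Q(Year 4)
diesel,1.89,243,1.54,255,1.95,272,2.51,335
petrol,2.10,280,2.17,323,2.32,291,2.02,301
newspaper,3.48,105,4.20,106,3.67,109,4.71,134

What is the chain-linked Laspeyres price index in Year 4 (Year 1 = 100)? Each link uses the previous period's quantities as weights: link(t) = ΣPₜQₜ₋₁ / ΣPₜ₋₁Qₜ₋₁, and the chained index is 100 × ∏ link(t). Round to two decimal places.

118.95

Link Year 1→Year 2:
ΣP(Year 2)Q(Year 1) = 1.54×243 + 2.17×280 + 4.20×105 = 374.22 + 607.6 + 441 = 1422.82
ΣP(Year 1)Q(Year 1) = 1.89×243 + 2.10×280 + 3.48×105 = 459.27 + 588 + 365.4 = 1412.67
link = 1422.82/1412.67 = 1.007185
Link Year 2→Year 3:
ΣP(Year 3)Q(Year 2) = 1.95×255 + 2.32×323 + 3.67×106 = 497.25 + 749.36 + 389.02 = 1635.63
ΣP(Year 2)Q(Year 2) = 1.54×255 + 2.17×323 + 4.20×106 = 392.7 + 700.91 + 445.2 = 1538.81
link = 1635.63/1538.81 = 1.062919
Link Year 3→Year 4:
ΣP(Year 4)Q(Year 3) = 2.51×272 + 2.02×291 + 4.71×109 = 682.72 + 587.82 + 513.39 = 1783.93
ΣP(Year 3)Q(Year 3) = 1.95×272 + 2.32×291 + 3.67×109 = 530.4 + 675.12 + 400.03 = 1605.55
link = 1783.93/1605.55 = 1.111102
Chained index = 100 × 1.007185 × 1.062919 × 1.111102 = 118.9497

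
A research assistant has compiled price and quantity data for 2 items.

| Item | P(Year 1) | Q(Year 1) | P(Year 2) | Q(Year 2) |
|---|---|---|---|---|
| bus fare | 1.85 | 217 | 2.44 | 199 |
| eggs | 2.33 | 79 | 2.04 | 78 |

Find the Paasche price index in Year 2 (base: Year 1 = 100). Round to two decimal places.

Paasche price index uses current-period quantities as weights.
ΣP(Year 2)·Q(Year 2) = 2.44×199 + 2.04×78 = 485.56 + 159.12 = 644.68
ΣP(Year 1)·Q(Year 2) = 1.85×199 + 2.33×78 = 368.15 + 181.74 = 549.89
Index = 644.68 / 549.89 × 100 = 117.2380

117.24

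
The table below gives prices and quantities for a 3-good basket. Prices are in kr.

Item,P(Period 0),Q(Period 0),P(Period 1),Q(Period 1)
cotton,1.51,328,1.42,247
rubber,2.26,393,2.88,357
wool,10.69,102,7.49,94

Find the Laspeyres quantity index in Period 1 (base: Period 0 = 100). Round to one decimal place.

88.3

Laspeyres quantity index uses base-period prices as weights.
ΣP(Period 0)·Q(Period 1) = 1.51×247 + 2.26×357 + 10.69×94 = 372.97 + 806.82 + 1004.86 = 2184.65
ΣP(Period 0)·Q(Period 0) = 1.51×328 + 2.26×393 + 10.69×102 = 495.28 + 888.18 + 1090.38 = 2473.84
Index = 2184.65 / 2473.84 × 100 = 88.3101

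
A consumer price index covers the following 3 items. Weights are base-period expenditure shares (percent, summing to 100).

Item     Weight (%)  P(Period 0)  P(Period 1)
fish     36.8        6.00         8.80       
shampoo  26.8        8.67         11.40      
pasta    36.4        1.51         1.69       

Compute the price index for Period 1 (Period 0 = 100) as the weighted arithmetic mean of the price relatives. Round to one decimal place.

130.0

fish: 36.8 × (8.80/6.00) = 36.8 × 1.466667 = 53.9733
shampoo: 26.8 × (11.40/8.67) = 26.8 × 1.314879 = 35.2388
pasta: 36.4 × (1.69/1.51) = 36.4 × 1.119205 = 40.7391
Index = Σ wᵢ·(p₁ᵢ/p₀ᵢ) = 53.9733 + 35.2388 + 40.7391 = 129.9512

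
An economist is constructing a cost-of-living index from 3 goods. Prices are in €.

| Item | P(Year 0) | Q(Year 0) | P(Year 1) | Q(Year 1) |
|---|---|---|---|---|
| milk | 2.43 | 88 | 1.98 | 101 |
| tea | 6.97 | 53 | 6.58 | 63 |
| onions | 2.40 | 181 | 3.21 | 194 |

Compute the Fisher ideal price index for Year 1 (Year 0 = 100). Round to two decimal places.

Laspeyres component (base-period weights):
ΣP(Year 1)Q(Year 0) = 1.98×88 + 6.58×53 + 3.21×181 = 174.24 + 348.74 + 581.01 = 1103.99
ΣP(Year 0)Q(Year 0) = 2.43×88 + 6.97×53 + 2.40×181 = 213.84 + 369.41 + 434.4 = 1017.65
L = 1103.99 / 1017.65 × 100 = 108.4843
Paasche component (current-period weights):
ΣP(Year 1)Q(Year 1) = 1.98×101 + 6.58×63 + 3.21×194 = 199.98 + 414.54 + 622.74 = 1237.26
ΣP(Year 0)Q(Year 1) = 2.43×101 + 6.97×63 + 2.40×194 = 245.43 + 439.11 + 465.6 = 1150.14
P = 1237.26 / 1150.14 × 100 = 107.5747
Fisher = √(L × P) = √(108.4843 × 107.5747) = 108.0285

108.03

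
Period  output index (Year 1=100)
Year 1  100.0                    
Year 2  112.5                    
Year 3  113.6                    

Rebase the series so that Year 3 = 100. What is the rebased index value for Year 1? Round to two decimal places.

Rebased(Year 1) = 100.0 / 113.6 × 100 = 88.0282

88.03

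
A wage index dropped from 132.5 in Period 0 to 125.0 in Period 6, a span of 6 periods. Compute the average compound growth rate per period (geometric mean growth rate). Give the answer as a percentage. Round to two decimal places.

Growth factor = (125.0/132.5)^(1/6) = (0.943396)^(1/6) = 0.990336
Growth rate = 0.990336 − 1 = -0.009664 = -0.9664%

-0.97%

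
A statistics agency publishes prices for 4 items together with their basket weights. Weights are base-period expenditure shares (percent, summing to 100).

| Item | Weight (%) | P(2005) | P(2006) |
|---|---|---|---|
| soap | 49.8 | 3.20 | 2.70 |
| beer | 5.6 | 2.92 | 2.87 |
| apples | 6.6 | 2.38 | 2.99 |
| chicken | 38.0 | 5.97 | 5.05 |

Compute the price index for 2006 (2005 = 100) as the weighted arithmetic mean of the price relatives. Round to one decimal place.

soap: 49.8 × (2.70/3.20) = 49.8 × 0.843750 = 42.0187
beer: 5.6 × (2.87/2.92) = 5.6 × 0.982877 = 5.5041
apples: 6.6 × (2.99/2.38) = 6.6 × 1.256303 = 8.2916
chicken: 38.0 × (5.05/5.97) = 38.0 × 0.845896 = 32.1441
Index = Σ wᵢ·(p₁ᵢ/p₀ᵢ) = 42.0187 + 5.5041 + 8.2916 + 32.1441 = 87.9585

88.0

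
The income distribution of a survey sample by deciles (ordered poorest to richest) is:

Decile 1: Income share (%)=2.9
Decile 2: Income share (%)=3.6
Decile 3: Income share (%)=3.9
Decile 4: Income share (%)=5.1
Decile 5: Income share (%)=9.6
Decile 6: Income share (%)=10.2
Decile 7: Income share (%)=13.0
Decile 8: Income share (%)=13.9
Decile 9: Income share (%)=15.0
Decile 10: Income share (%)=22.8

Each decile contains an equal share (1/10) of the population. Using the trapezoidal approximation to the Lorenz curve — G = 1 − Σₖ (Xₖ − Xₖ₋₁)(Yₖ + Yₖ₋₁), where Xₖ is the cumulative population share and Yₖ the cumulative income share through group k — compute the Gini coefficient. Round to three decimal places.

0.333

Cumulative income shares Yₖ: 0.0290, 0.0650, 0.1040, 0.1550, 0.2510, 0.3530, 0.4830, 0.6220, 0.7720, 1.0000
Σ (Xₖ−Xₖ₋₁)(Yₖ+Yₖ₋₁) = (1/10)(0.0290+0.0000) + (1/10)(0.0650+0.0290) + (1/10)(0.1040+0.0650) + (1/10)(0.1550+0.1040) + (1/10)(0.2510+0.1550) + (1/10)(0.3530+0.2510) + (1/10)(0.4830+0.3530) + (1/10)(0.6220+0.4830) + (1/10)(0.7720+0.6220) + (1/10)(1.0000+0.7720)
  = 0.0029 + 0.0094 + 0.0169 + 0.0259 + 0.0406 + 0.0604 + 0.0836 + 0.1105 + 0.1394 + 0.1772 = 0.6668
G = 1 − 0.6668 = 0.3332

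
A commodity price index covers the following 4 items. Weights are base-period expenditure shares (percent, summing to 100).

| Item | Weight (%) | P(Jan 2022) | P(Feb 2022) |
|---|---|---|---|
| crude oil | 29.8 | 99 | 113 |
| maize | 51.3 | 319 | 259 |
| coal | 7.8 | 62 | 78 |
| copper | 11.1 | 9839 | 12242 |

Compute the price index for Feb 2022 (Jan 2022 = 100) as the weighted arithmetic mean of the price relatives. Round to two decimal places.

99.29

crude oil: 29.8 × (113/99) = 29.8 × 1.141414 = 34.0141
maize: 51.3 × (259/319) = 51.3 × 0.811912 = 41.6511
coal: 7.8 × (78/62) = 7.8 × 1.258065 = 9.8129
copper: 11.1 × (12242/9839) = 11.1 × 1.244232 = 13.8110
Index = Σ wᵢ·(p₁ᵢ/p₀ᵢ) = 34.0141 + 41.6511 + 9.8129 + 13.8110 = 99.2891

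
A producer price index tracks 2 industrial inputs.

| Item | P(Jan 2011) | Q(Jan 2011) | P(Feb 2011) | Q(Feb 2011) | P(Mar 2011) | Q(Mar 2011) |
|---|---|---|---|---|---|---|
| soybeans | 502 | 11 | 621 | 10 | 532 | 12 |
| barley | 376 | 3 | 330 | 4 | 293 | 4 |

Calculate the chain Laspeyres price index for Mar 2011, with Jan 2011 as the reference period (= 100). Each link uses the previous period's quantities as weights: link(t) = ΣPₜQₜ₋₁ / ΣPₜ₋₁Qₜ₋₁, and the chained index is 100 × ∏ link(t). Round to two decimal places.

Link Jan 2011→Feb 2011:
ΣP(Feb 2011)Q(Jan 2011) = 621×11 + 330×3 = 6831 + 990 = 7821
ΣP(Jan 2011)Q(Jan 2011) = 502×11 + 376×3 = 5522 + 1128 = 6650
link = 7821/6650 = 1.176090
Link Feb 2011→Mar 2011:
ΣP(Mar 2011)Q(Feb 2011) = 532×10 + 293×4 = 5320 + 1172 = 6492
ΣP(Feb 2011)Q(Feb 2011) = 621×10 + 330×4 = 6210 + 1320 = 7530
link = 6492/7530 = 0.862151
Chained index = 100 × 1.176090 × 0.862151 = 101.3968

101.40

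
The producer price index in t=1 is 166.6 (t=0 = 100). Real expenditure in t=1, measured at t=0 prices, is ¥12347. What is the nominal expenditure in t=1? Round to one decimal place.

Nominal = Real × (Index/100) = 12347 × (166.6/100)
        = 12347 × 1.666 = 20570.1020

20570.1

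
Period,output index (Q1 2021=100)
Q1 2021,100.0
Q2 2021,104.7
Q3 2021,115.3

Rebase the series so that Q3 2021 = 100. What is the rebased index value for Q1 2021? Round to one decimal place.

86.7

Rebased(Q1 2021) = 100.0 / 115.3 × 100 = 86.7303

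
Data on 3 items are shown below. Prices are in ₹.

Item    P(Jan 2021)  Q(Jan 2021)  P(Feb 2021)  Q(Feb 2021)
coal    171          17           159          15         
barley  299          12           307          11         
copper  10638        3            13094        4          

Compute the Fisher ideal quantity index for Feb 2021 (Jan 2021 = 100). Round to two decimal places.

Laspeyres component (base-period weights):
ΣP(Jan 2021)Q(Feb 2021) = 171×15 + 299×11 + 10638×4 = 2565 + 3289 + 42552 = 48406
ΣP(Jan 2021)Q(Jan 2021) = 171×17 + 299×12 + 10638×3 = 2907 + 3588 + 31914 = 38409
L = 48406 / 38409 × 100 = 126.0278
Paasche component (current-period weights):
ΣP(Feb 2021)Q(Feb 2021) = 159×15 + 307×11 + 13094×4 = 2385 + 3377 + 52376 = 58138
ΣP(Feb 2021)Q(Jan 2021) = 159×17 + 307×12 + 13094×3 = 2703 + 3684 + 39282 = 45669
P = 58138 / 45669 × 100 = 127.3030
Fisher = √(L × P) = √(126.0278 × 127.3030) = 126.6638

126.66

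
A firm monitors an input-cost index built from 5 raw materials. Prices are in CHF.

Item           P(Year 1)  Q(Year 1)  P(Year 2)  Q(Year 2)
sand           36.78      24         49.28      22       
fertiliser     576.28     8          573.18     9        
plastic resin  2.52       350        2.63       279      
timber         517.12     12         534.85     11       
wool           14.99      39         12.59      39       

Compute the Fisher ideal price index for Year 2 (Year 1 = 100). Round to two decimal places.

103.11

Laspeyres component (base-period weights):
ΣP(Year 2)Q(Year 1) = 49.28×24 + 573.18×8 + 2.63×350 + 534.85×12 + 12.59×39 = 1182.72 + 4585.44 + 920.5 + 6418.2 + 491.01 = 13597.87
ΣP(Year 1)Q(Year 1) = 36.78×24 + 576.28×8 + 2.52×350 + 517.12×12 + 14.99×39 = 882.72 + 4610.24 + 882 + 6205.44 + 584.61 = 13165.01
L = 13597.87 / 13165.01 × 100 = 103.2880
Paasche component (current-period weights):
ΣP(Year 2)Q(Year 2) = 49.28×22 + 573.18×9 + 2.63×279 + 534.85×11 + 12.59×39 = 1084.16 + 5158.62 + 733.77 + 5883.35 + 491.01 = 13350.91
ΣP(Year 1)Q(Year 2) = 36.78×22 + 576.28×9 + 2.52×279 + 517.12×11 + 14.99×39 = 809.16 + 5186.52 + 703.08 + 5688.32 + 584.61 = 12971.69
P = 13350.91 / 12971.69 × 100 = 102.9234
Fisher = √(L × P) = √(103.2880 × 102.9234) = 103.1055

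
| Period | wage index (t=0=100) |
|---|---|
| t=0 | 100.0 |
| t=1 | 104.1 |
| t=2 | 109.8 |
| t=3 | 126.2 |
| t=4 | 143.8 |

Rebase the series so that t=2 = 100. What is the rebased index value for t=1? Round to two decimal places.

94.81

Rebased(t=1) = 104.1 / 109.8 × 100 = 94.8087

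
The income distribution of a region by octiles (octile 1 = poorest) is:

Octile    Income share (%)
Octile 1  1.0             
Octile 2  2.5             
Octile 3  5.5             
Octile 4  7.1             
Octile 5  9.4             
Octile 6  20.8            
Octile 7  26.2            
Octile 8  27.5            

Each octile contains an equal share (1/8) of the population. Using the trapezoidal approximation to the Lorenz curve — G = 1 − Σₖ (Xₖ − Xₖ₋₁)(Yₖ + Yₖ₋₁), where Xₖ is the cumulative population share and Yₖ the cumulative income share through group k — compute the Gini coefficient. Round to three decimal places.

Cumulative income shares Yₖ: 0.0100, 0.0350, 0.0900, 0.1610, 0.2550, 0.4630, 0.7250, 1.0000
Σ (Xₖ−Xₖ₋₁)(Yₖ+Yₖ₋₁) = (1/8)(0.0100+0.0000) + (1/8)(0.0350+0.0100) + (1/8)(0.0900+0.0350) + (1/8)(0.1610+0.0900) + (1/8)(0.2550+0.1610) + (1/8)(0.4630+0.2550) + (1/8)(0.7250+0.4630) + (1/8)(1.0000+0.7250)
  = 0.0013 + 0.0056 + 0.0156 + 0.0314 + 0.0520 + 0.0897 + 0.1485 + 0.2156 = 0.5598
G = 1 − 0.5598 = 0.4402

0.440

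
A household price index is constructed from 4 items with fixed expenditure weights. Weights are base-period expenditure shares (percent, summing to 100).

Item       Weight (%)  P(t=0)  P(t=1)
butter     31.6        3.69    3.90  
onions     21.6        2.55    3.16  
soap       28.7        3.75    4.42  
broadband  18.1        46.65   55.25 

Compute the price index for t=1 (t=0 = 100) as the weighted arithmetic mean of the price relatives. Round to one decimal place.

115.4

butter: 31.6 × (3.90/3.69) = 31.6 × 1.056911 = 33.3984
onions: 21.6 × (3.16/2.55) = 21.6 × 1.239216 = 26.7671
soap: 28.7 × (4.42/3.75) = 28.7 × 1.178667 = 33.8277
broadband: 18.1 × (55.25/46.65) = 18.1 × 1.184352 = 21.4368
Index = Σ wᵢ·(p₁ᵢ/p₀ᵢ) = 33.3984 + 26.7671 + 33.8277 + 21.4368 = 115.4299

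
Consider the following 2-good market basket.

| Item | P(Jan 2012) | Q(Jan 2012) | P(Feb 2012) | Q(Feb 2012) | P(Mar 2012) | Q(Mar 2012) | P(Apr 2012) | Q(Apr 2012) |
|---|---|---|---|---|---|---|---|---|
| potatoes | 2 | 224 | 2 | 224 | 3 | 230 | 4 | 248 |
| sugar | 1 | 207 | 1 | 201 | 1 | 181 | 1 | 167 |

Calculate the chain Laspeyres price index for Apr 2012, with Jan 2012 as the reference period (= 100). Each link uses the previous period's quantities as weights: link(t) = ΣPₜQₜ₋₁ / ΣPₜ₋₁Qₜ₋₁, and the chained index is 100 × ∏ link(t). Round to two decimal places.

Link Jan 2012→Feb 2012:
ΣP(Feb 2012)Q(Jan 2012) = 2×224 + 1×207 = 448 + 207 = 655
ΣP(Jan 2012)Q(Jan 2012) = 2×224 + 1×207 = 448 + 207 = 655
link = 655/655 = 1.000000
Link Feb 2012→Mar 2012:
ΣP(Mar 2012)Q(Feb 2012) = 3×224 + 1×201 = 672 + 201 = 873
ΣP(Feb 2012)Q(Feb 2012) = 2×224 + 1×201 = 448 + 201 = 649
link = 873/649 = 1.345146
Link Mar 2012→Apr 2012:
ΣP(Apr 2012)Q(Mar 2012) = 4×230 + 1×181 = 920 + 181 = 1101
ΣP(Mar 2012)Q(Mar 2012) = 3×230 + 1×181 = 690 + 181 = 871
link = 1101/871 = 1.264064
Chained index = 100 × 1.000000 × 1.345146 × 1.264064 = 170.0352

170.04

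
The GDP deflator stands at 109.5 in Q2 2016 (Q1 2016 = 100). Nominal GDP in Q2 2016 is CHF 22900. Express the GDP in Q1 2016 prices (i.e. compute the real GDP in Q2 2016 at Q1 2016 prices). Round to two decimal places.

Real = Nominal ÷ (Index/100) = 22900 ÷ (109.5/100)
     = 22900 ÷ 1.095 = 20913.2420

20913.24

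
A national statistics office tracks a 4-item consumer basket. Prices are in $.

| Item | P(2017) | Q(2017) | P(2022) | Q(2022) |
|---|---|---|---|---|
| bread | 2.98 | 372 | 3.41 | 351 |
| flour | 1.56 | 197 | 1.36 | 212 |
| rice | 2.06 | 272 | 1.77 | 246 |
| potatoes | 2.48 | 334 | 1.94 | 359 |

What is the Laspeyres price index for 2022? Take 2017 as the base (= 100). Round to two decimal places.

95.06

Laspeyres price index uses base-period quantities as weights.
ΣP(2022)·Q(2017) = 3.41×372 + 1.36×197 + 1.77×272 + 1.94×334 = 1268.52 + 267.92 + 481.44 + 647.96 = 2665.84
ΣP(2017)·Q(2017) = 2.98×372 + 1.56×197 + 2.06×272 + 2.48×334 = 1108.56 + 307.32 + 560.32 + 828.32 = 2804.52
Index = 2665.84 / 2804.52 × 100 = 95.0551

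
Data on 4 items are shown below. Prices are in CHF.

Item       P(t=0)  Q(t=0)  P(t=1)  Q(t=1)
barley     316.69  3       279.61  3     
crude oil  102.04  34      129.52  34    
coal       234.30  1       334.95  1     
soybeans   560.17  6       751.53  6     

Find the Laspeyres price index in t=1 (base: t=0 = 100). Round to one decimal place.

125.9

Laspeyres price index uses base-period quantities as weights.
ΣP(t=1)·Q(t=0) = 279.61×3 + 129.52×34 + 334.95×1 + 751.53×6 = 838.83 + 4403.68 + 334.95 + 4509.18 = 10086.64
ΣP(t=0)·Q(t=0) = 316.69×3 + 102.04×34 + 234.30×1 + 560.17×6 = 950.07 + 3469.36 + 234.3 + 3361.02 = 8014.75
Index = 10086.64 / 8014.75 × 100 = 125.8510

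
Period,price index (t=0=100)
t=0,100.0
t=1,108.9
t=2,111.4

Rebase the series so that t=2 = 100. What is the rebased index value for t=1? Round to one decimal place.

97.8

Rebased(t=1) = 108.9 / 111.4 × 100 = 97.7558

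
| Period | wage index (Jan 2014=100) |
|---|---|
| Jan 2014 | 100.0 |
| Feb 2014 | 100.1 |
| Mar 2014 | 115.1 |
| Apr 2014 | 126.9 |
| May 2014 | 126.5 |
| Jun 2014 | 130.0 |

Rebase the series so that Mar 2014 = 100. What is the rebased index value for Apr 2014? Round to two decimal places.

Rebased(Apr 2014) = 126.9 / 115.1 × 100 = 110.2520

110.25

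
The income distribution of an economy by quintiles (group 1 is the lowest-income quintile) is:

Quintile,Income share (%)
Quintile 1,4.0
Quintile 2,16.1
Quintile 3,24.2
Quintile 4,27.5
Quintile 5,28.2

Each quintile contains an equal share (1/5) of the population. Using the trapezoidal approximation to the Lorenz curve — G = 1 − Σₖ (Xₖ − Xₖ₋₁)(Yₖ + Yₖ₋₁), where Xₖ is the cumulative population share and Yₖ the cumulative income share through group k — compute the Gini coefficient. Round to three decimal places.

0.239

Cumulative income shares Yₖ: 0.0400, 0.2010, 0.4430, 0.7180, 1.0000
Σ (Xₖ−Xₖ₋₁)(Yₖ+Yₖ₋₁) = (1/5)(0.0400+0.0000) + (1/5)(0.2010+0.0400) + (1/5)(0.4430+0.2010) + (1/5)(0.7180+0.4430) + (1/5)(1.0000+0.7180)
  = 0.0080 + 0.0482 + 0.1288 + 0.2322 + 0.3436 = 0.7608
G = 1 − 0.7608 = 0.2392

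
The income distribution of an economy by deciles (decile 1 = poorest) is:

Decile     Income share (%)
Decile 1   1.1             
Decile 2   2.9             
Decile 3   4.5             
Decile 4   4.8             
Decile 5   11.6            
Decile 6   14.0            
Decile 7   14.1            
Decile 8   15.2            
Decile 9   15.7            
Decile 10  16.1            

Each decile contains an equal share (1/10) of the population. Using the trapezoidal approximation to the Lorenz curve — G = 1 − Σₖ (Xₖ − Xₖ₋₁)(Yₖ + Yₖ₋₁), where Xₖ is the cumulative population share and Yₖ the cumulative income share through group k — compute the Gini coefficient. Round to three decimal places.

Cumulative income shares Yₖ: 0.0110, 0.0400, 0.0850, 0.1330, 0.2490, 0.3890, 0.5300, 0.6820, 0.8390, 1.0000
Σ (Xₖ−Xₖ₋₁)(Yₖ+Yₖ₋₁) = (1/10)(0.0110+0.0000) + (1/10)(0.0400+0.0110) + (1/10)(0.0850+0.0400) + (1/10)(0.1330+0.0850) + (1/10)(0.2490+0.1330) + (1/10)(0.3890+0.2490) + (1/10)(0.5300+0.3890) + (1/10)(0.6820+0.5300) + (1/10)(0.8390+0.6820) + (1/10)(1.0000+0.8390)
  = 0.0011 + 0.0051 + 0.0125 + 0.0218 + 0.0382 + 0.0638 + 0.0919 + 0.1212 + 0.1521 + 0.1839 = 0.6916
G = 1 − 0.6916 = 0.3084

0.308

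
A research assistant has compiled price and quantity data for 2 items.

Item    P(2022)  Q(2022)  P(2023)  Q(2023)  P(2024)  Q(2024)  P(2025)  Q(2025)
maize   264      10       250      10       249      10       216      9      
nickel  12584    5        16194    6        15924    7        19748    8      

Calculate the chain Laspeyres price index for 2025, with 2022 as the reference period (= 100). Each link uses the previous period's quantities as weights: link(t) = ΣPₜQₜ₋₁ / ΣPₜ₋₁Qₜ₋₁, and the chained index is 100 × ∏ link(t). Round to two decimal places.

Link 2022→2023:
ΣP(2023)Q(2022) = 250×10 + 16194×5 = 2500 + 80970 = 83470
ΣP(2022)Q(2022) = 264×10 + 12584×5 = 2640 + 62920 = 65560
link = 83470/65560 = 1.273185
Link 2023→2024:
ΣP(2024)Q(2023) = 249×10 + 15924×6 = 2490 + 95544 = 98034
ΣP(2023)Q(2023) = 250×10 + 16194×6 = 2500 + 97164 = 99664
link = 98034/99664 = 0.983645
Link 2024→2025:
ΣP(2025)Q(2024) = 216×10 + 19748×7 = 2160 + 138236 = 140396
ΣP(2024)Q(2024) = 249×10 + 15924×7 = 2490 + 111468 = 113958
link = 140396/113958 = 1.231998
Chained index = 100 × 1.273185 × 0.983645 × 1.231998 = 154.2907

154.29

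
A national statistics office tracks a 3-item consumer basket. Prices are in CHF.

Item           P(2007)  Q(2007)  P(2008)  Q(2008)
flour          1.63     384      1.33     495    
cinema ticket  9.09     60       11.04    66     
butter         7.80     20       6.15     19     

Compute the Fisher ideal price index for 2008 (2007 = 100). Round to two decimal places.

Laspeyres component (base-period weights):
ΣP(2008)Q(2007) = 1.33×384 + 11.04×60 + 6.15×20 = 510.72 + 662.4 + 123 = 1296.12
ΣP(2007)Q(2007) = 1.63×384 + 9.09×60 + 7.80×20 = 625.92 + 545.4 + 156 = 1327.32
L = 1296.12 / 1327.32 × 100 = 97.6494
Paasche component (current-period weights):
ΣP(2008)Q(2008) = 1.33×495 + 11.04×66 + 6.15×19 = 658.35 + 728.64 + 116.85 = 1503.84
ΣP(2007)Q(2008) = 1.63×495 + 9.09×66 + 7.80×19 = 806.85 + 599.94 + 148.2 = 1554.99
P = 1503.84 / 1554.99 × 100 = 96.7106
Fisher = √(L × P) = √(97.6494 × 96.7106) = 97.1789

97.18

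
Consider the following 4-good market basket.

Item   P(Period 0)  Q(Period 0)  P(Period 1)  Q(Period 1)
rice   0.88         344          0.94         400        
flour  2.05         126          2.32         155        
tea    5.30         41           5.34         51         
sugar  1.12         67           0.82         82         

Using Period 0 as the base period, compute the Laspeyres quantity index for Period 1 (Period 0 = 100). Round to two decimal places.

120.92

Laspeyres quantity index uses base-period prices as weights.
ΣP(Period 0)·Q(Period 1) = 0.88×400 + 2.05×155 + 5.30×51 + 1.12×82 = 352 + 317.75 + 270.3 + 91.84 = 1031.89
ΣP(Period 0)·Q(Period 0) = 0.88×344 + 2.05×126 + 5.30×41 + 1.12×67 = 302.72 + 258.3 + 217.3 + 75.04 = 853.36
Index = 1031.89 / 853.36 × 100 = 120.9208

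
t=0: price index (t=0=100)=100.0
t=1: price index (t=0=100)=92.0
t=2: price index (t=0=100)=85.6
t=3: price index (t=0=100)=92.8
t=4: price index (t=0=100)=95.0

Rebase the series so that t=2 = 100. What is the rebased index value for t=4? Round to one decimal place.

111.0

Rebased(t=4) = 95.0 / 85.6 × 100 = 110.9813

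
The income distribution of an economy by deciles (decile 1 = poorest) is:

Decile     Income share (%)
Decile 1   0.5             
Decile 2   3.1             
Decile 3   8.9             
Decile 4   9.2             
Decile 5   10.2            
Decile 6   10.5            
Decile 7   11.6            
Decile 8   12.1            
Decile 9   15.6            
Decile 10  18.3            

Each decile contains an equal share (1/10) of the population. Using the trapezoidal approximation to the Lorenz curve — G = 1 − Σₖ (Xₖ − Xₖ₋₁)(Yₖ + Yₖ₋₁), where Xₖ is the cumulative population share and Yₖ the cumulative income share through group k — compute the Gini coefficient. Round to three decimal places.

0.271

Cumulative income shares Yₖ: 0.0050, 0.0360, 0.1250, 0.2170, 0.3190, 0.4240, 0.5400, 0.6610, 0.8170, 1.0000
Σ (Xₖ−Xₖ₋₁)(Yₖ+Yₖ₋₁) = (1/10)(0.0050+0.0000) + (1/10)(0.0360+0.0050) + (1/10)(0.1250+0.0360) + (1/10)(0.2170+0.1250) + (1/10)(0.3190+0.2170) + (1/10)(0.4240+0.3190) + (1/10)(0.5400+0.4240) + (1/10)(0.6610+0.5400) + (1/10)(0.8170+0.6610) + (1/10)(1.0000+0.8170)
  = 0.0005 + 0.0041 + 0.0161 + 0.0342 + 0.0536 + 0.0743 + 0.0964 + 0.1201 + 0.1478 + 0.1817 = 0.7288
G = 1 − 0.7288 = 0.2712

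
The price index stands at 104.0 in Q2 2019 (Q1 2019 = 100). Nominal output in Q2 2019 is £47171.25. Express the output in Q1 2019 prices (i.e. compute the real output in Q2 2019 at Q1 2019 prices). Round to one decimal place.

45357.0

Real = Nominal ÷ (Index/100) = 47171.25 ÷ (104.0/100)
     = 47171.25 ÷ 1.040 = 45356.9712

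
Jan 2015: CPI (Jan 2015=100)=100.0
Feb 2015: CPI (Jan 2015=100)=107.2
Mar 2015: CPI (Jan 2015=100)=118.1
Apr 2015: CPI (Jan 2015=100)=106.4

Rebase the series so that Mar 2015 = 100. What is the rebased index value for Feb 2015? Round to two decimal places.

Rebased(Feb 2015) = 107.2 / 118.1 × 100 = 90.7705

90.77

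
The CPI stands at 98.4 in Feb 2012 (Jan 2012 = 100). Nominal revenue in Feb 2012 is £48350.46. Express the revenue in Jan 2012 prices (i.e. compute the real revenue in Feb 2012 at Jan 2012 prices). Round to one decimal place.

Real = Nominal ÷ (Index/100) = 48350.46 ÷ (98.4/100)
     = 48350.46 ÷ 0.984 = 49136.6463

49136.6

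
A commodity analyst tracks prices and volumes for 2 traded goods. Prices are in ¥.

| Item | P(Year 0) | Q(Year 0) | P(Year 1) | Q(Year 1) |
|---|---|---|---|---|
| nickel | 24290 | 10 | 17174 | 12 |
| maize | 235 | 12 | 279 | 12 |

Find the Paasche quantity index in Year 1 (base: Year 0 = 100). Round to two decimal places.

Paasche quantity index uses current-period prices as weights.
ΣP(Year 1)·Q(Year 1) = 17174×12 + 279×12 = 206088 + 3348 = 209436
ΣP(Year 1)·Q(Year 0) = 17174×10 + 279×12 = 171740 + 3348 = 175088
Index = 209436 / 175088 × 100 = 119.6176

119.62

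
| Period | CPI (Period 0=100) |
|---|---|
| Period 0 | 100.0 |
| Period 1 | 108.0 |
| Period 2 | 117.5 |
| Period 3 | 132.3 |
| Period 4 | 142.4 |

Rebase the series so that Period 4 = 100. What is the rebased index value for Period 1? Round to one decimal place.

75.8

Rebased(Period 1) = 108.0 / 142.4 × 100 = 75.8427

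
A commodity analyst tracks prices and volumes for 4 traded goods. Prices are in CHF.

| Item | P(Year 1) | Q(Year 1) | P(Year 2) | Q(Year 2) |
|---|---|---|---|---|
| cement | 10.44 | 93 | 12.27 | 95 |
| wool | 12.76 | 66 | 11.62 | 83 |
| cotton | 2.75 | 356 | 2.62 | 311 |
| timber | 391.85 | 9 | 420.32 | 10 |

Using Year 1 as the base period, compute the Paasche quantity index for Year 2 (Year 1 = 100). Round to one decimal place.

Paasche quantity index uses current-period prices as weights.
ΣP(Year 2)·Q(Year 2) = 12.27×95 + 11.62×83 + 2.62×311 + 420.32×10 = 1165.65 + 964.46 + 814.82 + 4203.2 = 7148.13
ΣP(Year 2)·Q(Year 1) = 12.27×93 + 11.62×66 + 2.62×356 + 420.32×9 = 1141.11 + 766.92 + 932.72 + 3782.88 = 6623.63
Index = 7148.13 / 6623.63 × 100 = 107.9186

107.9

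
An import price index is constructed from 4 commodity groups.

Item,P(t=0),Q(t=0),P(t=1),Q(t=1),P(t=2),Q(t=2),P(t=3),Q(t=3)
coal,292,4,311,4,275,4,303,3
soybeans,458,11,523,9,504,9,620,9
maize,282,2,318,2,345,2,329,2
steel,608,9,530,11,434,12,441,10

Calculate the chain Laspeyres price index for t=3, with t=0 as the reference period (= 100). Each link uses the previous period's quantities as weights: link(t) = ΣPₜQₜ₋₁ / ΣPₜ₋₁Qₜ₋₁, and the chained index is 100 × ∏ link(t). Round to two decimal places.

Link t=0→t=1:
ΣP(t=1)Q(t=0) = 311×4 + 523×11 + 318×2 + 530×9 = 1244 + 5753 + 636 + 4770 = 12403
ΣP(t=0)Q(t=0) = 292×4 + 458×11 + 282×2 + 608×9 = 1168 + 5038 + 564 + 5472 = 12242
link = 12403/12242 = 1.013151
Link t=1→t=2:
ΣP(t=2)Q(t=1) = 275×4 + 504×9 + 345×2 + 434×11 = 1100 + 4536 + 690 + 4774 = 11100
ΣP(t=1)Q(t=1) = 311×4 + 523×9 + 318×2 + 530×11 = 1244 + 4707 + 636 + 5830 = 12417
link = 11100/12417 = 0.893936
Link t=2→t=3:
ΣP(t=3)Q(t=2) = 303×4 + 620×9 + 329×2 + 441×12 = 1212 + 5580 + 658 + 5292 = 12742
ΣP(t=2)Q(t=2) = 275×4 + 504×9 + 345×2 + 434×12 = 1100 + 4536 + 690 + 5208 = 11534
link = 12742/11534 = 1.104734
Chained index = 100 × 1.013151 × 0.893936 × 1.104734 = 100.0549

100.05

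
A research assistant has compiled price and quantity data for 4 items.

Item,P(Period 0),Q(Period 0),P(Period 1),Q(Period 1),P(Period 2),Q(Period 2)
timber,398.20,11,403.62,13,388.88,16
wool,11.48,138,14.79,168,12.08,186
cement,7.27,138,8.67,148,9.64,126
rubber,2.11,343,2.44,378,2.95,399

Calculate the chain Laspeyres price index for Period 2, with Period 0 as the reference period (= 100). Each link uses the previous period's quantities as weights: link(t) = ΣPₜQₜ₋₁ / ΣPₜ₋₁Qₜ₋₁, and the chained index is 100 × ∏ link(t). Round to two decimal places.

107.24

Link Period 0→Period 1:
ΣP(Period 1)Q(Period 0) = 403.62×11 + 14.79×138 + 8.67×138 + 2.44×343 = 4439.82 + 2041.02 + 1196.46 + 836.92 = 8514.22
ΣP(Period 0)Q(Period 0) = 398.20×11 + 11.48×138 + 7.27×138 + 2.11×343 = 4380.2 + 1584.24 + 1003.26 + 723.73 = 7691.43
link = 8514.22/7691.43 = 1.106975
Link Period 1→Period 2:
ΣP(Period 2)Q(Period 1) = 388.88×13 + 12.08×168 + 9.64×148 + 2.95×378 = 5055.44 + 2029.44 + 1426.72 + 1115.1 = 9626.7
ΣP(Period 1)Q(Period 1) = 403.62×13 + 14.79×168 + 8.67×148 + 2.44×378 = 5247.06 + 2484.72 + 1283.16 + 922.32 = 9937.26
link = 9626.7/9937.26 = 0.968748
Chained index = 100 × 1.106975 × 0.968748 = 107.2380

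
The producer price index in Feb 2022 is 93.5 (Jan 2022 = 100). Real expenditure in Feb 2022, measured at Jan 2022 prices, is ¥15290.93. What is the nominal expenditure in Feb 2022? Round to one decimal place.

Nominal = Real × (Index/100) = 15290.93 × (93.5/100)
        = 15290.93 × 0.935 = 14297.0196

14297.0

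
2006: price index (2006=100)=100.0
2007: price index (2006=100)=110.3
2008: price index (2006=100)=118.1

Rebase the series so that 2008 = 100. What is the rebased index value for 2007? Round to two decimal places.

93.40

Rebased(2007) = 110.3 / 118.1 × 100 = 93.3954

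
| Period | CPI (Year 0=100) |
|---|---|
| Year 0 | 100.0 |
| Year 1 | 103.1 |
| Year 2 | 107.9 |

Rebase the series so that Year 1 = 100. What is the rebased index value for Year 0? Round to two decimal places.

Rebased(Year 0) = 100.0 / 103.1 × 100 = 96.9932

96.99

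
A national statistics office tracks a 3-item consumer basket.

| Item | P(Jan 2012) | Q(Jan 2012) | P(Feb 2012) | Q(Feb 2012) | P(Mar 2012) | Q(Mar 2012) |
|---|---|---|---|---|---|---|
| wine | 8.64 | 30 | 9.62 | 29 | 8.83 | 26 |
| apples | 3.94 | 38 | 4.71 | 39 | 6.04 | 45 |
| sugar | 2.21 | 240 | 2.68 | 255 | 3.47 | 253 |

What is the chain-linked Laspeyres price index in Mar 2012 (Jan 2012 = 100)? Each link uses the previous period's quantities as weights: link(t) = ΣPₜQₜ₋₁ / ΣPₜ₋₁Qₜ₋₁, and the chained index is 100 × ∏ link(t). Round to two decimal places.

142.03

Link Jan 2012→Feb 2012:
ΣP(Feb 2012)Q(Jan 2012) = 9.62×30 + 4.71×38 + 2.68×240 = 288.6 + 178.98 + 643.2 = 1110.78
ΣP(Jan 2012)Q(Jan 2012) = 8.64×30 + 3.94×38 + 2.21×240 = 259.2 + 149.72 + 530.4 = 939.32
link = 1110.78/939.32 = 1.182536
Link Feb 2012→Mar 2012:
ΣP(Mar 2012)Q(Feb 2012) = 8.83×29 + 6.04×39 + 3.47×255 = 256.07 + 235.56 + 884.85 = 1376.48
ΣP(Feb 2012)Q(Feb 2012) = 9.62×29 + 4.71×39 + 2.68×255 = 278.98 + 183.69 + 683.4 = 1146.07
link = 1376.48/1146.07 = 1.201044
Chained index = 100 × 1.182536 × 1.201044 = 142.0278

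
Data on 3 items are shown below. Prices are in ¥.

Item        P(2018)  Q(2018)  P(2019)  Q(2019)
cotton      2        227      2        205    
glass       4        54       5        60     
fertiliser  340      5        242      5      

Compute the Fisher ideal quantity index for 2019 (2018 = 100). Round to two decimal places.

99.22

Laspeyres component (base-period weights):
ΣP(2018)Q(2019) = 2×205 + 4×60 + 340×5 = 410 + 240 + 1700 = 2350
ΣP(2018)Q(2018) = 2×227 + 4×54 + 340×5 = 454 + 216 + 1700 = 2370
L = 2350 / 2370 × 100 = 99.1561
Paasche component (current-period weights):
ΣP(2019)Q(2019) = 2×205 + 5×60 + 242×5 = 410 + 300 + 1210 = 1920
ΣP(2019)Q(2018) = 2×227 + 5×54 + 242×5 = 454 + 270 + 1210 = 1934
P = 1920 / 1934 × 100 = 99.2761
Fisher = √(L × P) = √(99.1561 × 99.2761) = 99.2161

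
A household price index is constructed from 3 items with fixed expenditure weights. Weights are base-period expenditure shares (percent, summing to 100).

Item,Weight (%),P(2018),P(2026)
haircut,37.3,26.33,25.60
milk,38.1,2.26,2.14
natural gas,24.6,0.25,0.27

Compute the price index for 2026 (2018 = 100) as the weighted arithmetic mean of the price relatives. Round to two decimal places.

98.91

haircut: 37.3 × (25.60/26.33) = 37.3 × 0.972275 = 36.2659
milk: 38.1 × (2.14/2.26) = 38.1 × 0.946903 = 36.0770
natural gas: 24.6 × (0.27/0.25) = 24.6 × 1.080000 = 26.5680
Index = Σ wᵢ·(p₁ᵢ/p₀ᵢ) = 36.2659 + 36.0770 + 26.5680 = 98.9108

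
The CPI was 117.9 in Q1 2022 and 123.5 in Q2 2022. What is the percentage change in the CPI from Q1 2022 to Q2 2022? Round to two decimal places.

Change = (123.5 − 117.9) / 117.9 × 100
       = 5.6 / 117.9 × 100 = 4.7498%

4.75%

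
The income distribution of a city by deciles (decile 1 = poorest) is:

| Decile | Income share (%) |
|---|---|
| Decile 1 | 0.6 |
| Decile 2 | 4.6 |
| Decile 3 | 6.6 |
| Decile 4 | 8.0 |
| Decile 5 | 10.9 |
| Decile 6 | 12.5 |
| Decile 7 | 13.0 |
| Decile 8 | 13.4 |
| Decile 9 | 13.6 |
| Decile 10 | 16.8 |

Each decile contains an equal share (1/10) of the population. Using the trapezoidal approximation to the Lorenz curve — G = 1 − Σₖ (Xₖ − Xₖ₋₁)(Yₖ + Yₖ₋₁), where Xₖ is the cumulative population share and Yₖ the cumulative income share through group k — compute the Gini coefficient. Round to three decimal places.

Cumulative income shares Yₖ: 0.0060, 0.0520, 0.1180, 0.1980, 0.3070, 0.4320, 0.5620, 0.6960, 0.8320, 1.0000
Σ (Xₖ−Xₖ₋₁)(Yₖ+Yₖ₋₁) = (1/10)(0.0060+0.0000) + (1/10)(0.0520+0.0060) + (1/10)(0.1180+0.0520) + (1/10)(0.1980+0.1180) + (1/10)(0.3070+0.1980) + (1/10)(0.4320+0.3070) + (1/10)(0.5620+0.4320) + (1/10)(0.6960+0.5620) + (1/10)(0.8320+0.6960) + (1/10)(1.0000+0.8320)
  = 0.0006 + 0.0058 + 0.0170 + 0.0316 + 0.0505 + 0.0739 + 0.0994 + 0.1258 + 0.1528 + 0.1832 = 0.7406
G = 1 − 0.7406 = 0.2594

0.259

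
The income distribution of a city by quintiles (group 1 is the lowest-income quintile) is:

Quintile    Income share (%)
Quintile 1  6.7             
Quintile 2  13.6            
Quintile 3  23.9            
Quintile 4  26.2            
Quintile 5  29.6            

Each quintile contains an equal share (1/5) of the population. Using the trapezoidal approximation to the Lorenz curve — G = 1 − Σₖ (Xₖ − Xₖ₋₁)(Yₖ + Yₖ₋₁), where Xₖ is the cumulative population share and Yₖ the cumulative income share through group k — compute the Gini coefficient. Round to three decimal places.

0.234

Cumulative income shares Yₖ: 0.0670, 0.2030, 0.4420, 0.7040, 1.0000
Σ (Xₖ−Xₖ₋₁)(Yₖ+Yₖ₋₁) = (1/5)(0.0670+0.0000) + (1/5)(0.2030+0.0670) + (1/5)(0.4420+0.2030) + (1/5)(0.7040+0.4420) + (1/5)(1.0000+0.7040)
  = 0.0134 + 0.0540 + 0.1290 + 0.2292 + 0.3408 = 0.7664
G = 1 − 0.7664 = 0.2336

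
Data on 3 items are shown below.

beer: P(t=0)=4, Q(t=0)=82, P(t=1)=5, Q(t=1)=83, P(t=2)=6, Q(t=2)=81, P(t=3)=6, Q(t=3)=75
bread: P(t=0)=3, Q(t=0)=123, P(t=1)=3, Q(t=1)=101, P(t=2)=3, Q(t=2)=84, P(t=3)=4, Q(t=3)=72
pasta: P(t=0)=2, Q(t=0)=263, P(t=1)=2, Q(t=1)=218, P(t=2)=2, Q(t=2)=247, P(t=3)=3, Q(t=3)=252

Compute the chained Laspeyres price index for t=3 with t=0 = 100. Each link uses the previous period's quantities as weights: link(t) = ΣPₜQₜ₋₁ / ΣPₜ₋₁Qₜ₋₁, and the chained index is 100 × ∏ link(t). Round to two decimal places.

Link t=0→t=1:
ΣP(t=1)Q(t=0) = 5×82 + 3×123 + 2×263 = 410 + 369 + 526 = 1305
ΣP(t=0)Q(t=0) = 4×82 + 3×123 + 2×263 = 328 + 369 + 526 = 1223
link = 1305/1223 = 1.067048
Link t=1→t=2:
ΣP(t=2)Q(t=1) = 6×83 + 3×101 + 2×218 = 498 + 303 + 436 = 1237
ΣP(t=1)Q(t=1) = 5×83 + 3×101 + 2×218 = 415 + 303 + 436 = 1154
link = 1237/1154 = 1.071924
Link t=2→t=3:
ΣP(t=3)Q(t=2) = 6×81 + 4×84 + 3×247 = 486 + 336 + 741 = 1563
ΣP(t=2)Q(t=2) = 6×81 + 3×84 + 2×247 = 486 + 252 + 494 = 1232
link = 1563/1232 = 1.268669
Chained index = 100 × 1.067048 × 1.071924 × 1.268669 = 145.1096

145.11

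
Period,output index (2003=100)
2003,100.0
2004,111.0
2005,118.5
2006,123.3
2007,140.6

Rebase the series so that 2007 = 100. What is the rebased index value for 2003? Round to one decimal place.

71.1

Rebased(2003) = 100.0 / 140.6 × 100 = 71.1238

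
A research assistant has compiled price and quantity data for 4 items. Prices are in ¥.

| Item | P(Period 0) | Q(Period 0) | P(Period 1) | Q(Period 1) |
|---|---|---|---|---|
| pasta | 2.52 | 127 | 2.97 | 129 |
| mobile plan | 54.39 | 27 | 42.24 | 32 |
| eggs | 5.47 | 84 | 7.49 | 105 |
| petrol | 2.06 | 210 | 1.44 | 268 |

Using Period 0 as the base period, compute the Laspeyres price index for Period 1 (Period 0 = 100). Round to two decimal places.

Laspeyres price index uses base-period quantities as weights.
ΣP(Period 1)·Q(Period 0) = 2.97×127 + 42.24×27 + 7.49×84 + 1.44×210 = 377.19 + 1140.48 + 629.16 + 302.4 = 2449.23
ΣP(Period 0)·Q(Period 0) = 2.52×127 + 54.39×27 + 5.47×84 + 2.06×210 = 320.04 + 1468.53 + 459.48 + 432.6 = 2680.65
Index = 2449.23 / 2680.65 × 100 = 91.3670

91.37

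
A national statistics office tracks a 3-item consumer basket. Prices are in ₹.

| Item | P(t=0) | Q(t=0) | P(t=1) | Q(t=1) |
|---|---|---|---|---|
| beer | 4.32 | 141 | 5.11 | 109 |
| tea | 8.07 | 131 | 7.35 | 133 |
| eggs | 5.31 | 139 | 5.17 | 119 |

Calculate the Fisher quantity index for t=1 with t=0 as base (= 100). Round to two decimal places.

90.00

Laspeyres component (base-period weights):
ΣP(t=0)Q(t=1) = 4.32×109 + 8.07×133 + 5.31×119 = 470.88 + 1073.31 + 631.89 = 2176.08
ΣP(t=0)Q(t=0) = 4.32×141 + 8.07×131 + 5.31×139 = 609.12 + 1057.17 + 738.09 = 2404.38
L = 2176.08 / 2404.38 × 100 = 90.5048
Paasche component (current-period weights):
ΣP(t=1)Q(t=1) = 5.11×109 + 7.35×133 + 5.17×119 = 556.99 + 977.55 + 615.23 = 2149.77
ΣP(t=1)Q(t=0) = 5.11×141 + 7.35×131 + 5.17×139 = 720.51 + 962.85 + 718.63 = 2401.99
P = 2149.77 / 2401.99 × 100 = 89.4995
Fisher = √(L × P) = √(90.5048 × 89.4995) = 90.0008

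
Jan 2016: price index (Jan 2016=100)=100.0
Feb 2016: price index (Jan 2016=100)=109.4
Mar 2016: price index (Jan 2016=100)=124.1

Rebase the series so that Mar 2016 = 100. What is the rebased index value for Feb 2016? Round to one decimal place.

Rebased(Feb 2016) = 109.4 / 124.1 × 100 = 88.1547

88.2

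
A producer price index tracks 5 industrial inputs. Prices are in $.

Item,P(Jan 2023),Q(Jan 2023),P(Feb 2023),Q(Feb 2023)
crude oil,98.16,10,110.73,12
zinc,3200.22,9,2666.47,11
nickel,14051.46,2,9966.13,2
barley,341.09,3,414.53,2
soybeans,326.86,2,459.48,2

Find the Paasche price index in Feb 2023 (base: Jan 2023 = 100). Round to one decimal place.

Paasche price index uses current-period quantities as weights.
ΣP(Feb 2023)·Q(Feb 2023) = 110.73×12 + 2666.47×11 + 9966.13×2 + 414.53×2 + 459.48×2 = 1328.76 + 29331.17 + 19932.26 + 829.06 + 918.96 = 52340.21
ΣP(Jan 2023)·Q(Feb 2023) = 98.16×12 + 3200.22×11 + 14051.46×2 + 341.09×2 + 326.86×2 = 1177.92 + 35202.42 + 28102.92 + 682.18 + 653.72 = 65819.16
Index = 52340.21 / 65819.16 × 100 = 79.5212

79.5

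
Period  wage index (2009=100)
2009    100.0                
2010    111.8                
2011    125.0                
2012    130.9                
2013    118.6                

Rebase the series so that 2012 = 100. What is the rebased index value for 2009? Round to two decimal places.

Rebased(2009) = 100.0 / 130.9 × 100 = 76.3942

76.39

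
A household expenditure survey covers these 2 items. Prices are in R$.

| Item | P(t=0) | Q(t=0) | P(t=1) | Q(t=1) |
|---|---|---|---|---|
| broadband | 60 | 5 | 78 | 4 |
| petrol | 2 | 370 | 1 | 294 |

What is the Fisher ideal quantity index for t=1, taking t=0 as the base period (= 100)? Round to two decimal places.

Laspeyres component (base-period weights):
ΣP(t=0)Q(t=1) = 60×4 + 2×294 = 240 + 588 = 828
ΣP(t=0)Q(t=0) = 60×5 + 2×370 = 300 + 740 = 1040
L = 828 / 1040 × 100 = 79.6154
Paasche component (current-period weights):
ΣP(t=1)Q(t=1) = 78×4 + 1×294 = 312 + 294 = 606
ΣP(t=1)Q(t=0) = 78×5 + 1×370 = 390 + 370 = 760
P = 606 / 760 × 100 = 79.7368
Fisher = √(L × P) = √(79.6154 × 79.7368) = 79.6761

79.68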